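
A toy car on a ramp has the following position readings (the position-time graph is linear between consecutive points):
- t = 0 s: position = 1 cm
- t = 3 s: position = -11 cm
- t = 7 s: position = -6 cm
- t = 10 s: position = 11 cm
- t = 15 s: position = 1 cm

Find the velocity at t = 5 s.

Velocity is the slope of the x-t graph on 3–7 s: (-6 − -11)/(7 − 3) = 1.25 cm/s.

1.25 cm/s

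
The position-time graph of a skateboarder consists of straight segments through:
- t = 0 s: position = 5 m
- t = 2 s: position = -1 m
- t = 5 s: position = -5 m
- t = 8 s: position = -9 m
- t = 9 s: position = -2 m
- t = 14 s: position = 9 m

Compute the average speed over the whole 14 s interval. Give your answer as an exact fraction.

16/7 m/s

Average speed = (total path length)/(elapsed time); on a piecewise-linear x-t graph the path length is Σ|Δx|.
0–2 s: |Δx| = |-1 − 5| = 6 m
2–5 s: |Δx| = |-5 − -1| = 4 m
5–8 s: |Δx| = |-9 − -5| = 4 m
8–9 s: |Δx| = |-2 − -9| = 7 m
9–14 s: |Δx| = |9 − -2| = 11 m
Total path = 32 m; average speed = 32/14 = 16/7 m/s.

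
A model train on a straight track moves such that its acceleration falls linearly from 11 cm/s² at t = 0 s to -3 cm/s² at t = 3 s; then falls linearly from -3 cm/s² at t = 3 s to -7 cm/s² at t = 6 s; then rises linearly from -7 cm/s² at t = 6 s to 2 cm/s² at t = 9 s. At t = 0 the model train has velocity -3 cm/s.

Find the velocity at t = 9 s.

Δv equals the area under the a-t graph; then v = v₀ + Δv.
0–3 s: ½(11 + -3)(3) = 12 cm/s
3–6 s: ½(-3 + -7)(3) = -15 cm/s
6–9 s: ½(-7 + 2)(3) = -7.5 cm/s
Δv = -10.5 cm/s, so v(9) = -3 + (-10.5) = -13.5 cm/s.

-13.5 cm/s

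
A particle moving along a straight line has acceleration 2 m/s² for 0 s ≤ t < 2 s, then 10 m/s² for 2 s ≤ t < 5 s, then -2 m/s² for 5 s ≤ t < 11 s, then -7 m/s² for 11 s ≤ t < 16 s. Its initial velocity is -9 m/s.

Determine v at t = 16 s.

Δv equals the area under the a-t graph; then v = v₀ + Δv.
0–2 s: 2 × 2 = 4 m/s
2–5 s: 10 × 3 = 30 m/s
5–11 s: -2 × 6 = -12 m/s
11–16 s: -7 × 5 = -35 m/s
Δv = -13 m/s, so v(16) = -9 + (-13) = -22 m/s.

-22 m/s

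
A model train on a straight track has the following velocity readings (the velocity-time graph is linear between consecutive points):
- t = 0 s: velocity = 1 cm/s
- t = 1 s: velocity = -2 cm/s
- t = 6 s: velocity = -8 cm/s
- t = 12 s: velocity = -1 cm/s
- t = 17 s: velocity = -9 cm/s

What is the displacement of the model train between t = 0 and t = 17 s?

Net displacement equals the area under the velocity-time graph (areas below the axis count negative).
0–1 s: ½(1 + -2)(1) = -0.5 cm
1–6 s: ½(-2 + -8)(5) = -25 cm
6–12 s: ½(-8 + -1)(6) = -27 cm
12–17 s: ½(-1 + -9)(5) = -25 cm
Net displacement = -77.5 cm

-77.5 cm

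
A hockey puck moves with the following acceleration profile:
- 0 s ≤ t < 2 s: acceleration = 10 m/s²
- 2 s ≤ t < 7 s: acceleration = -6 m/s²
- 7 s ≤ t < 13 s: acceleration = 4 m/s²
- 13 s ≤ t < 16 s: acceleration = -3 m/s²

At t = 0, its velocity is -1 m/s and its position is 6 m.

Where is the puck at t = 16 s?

75.5 m

On each constant-a segment, Δv = aΔt and Δx = v₀Δt + ½aΔt²; chain segment to segment.
0–2 s: v starts -1 m/s; Δx = -1·2 + ½·10·2² = 18 m; v ends 19 m/s.
2–7 s: v starts 19 m/s; Δx = 19·5 + ½·-6·5² = 20 m; v ends -11 m/s.
7–13 s: v starts -11 m/s; Δx = -11·6 + ½·4·6² = 6 m; v ends 13 m/s.
13–16 s: v starts 13 m/s; Δx = 13·3 + ½·-3·3² = 25.5 m; v ends 4 m/s.
x(16) = 6 + Σ Δx = 75.5 m.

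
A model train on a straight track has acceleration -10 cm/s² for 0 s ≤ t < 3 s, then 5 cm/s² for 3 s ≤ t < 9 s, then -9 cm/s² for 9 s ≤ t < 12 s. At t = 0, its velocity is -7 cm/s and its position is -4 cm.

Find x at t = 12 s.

On each constant-a segment, Δv = aΔt and Δx = v₀Δt + ½aΔt²; chain segment to segment.
0–3 s: v starts -7 cm/s; Δx = -7·3 + ½·-10·3² = -66 cm; v ends -37 cm/s.
3–9 s: v starts -37 cm/s; Δx = -37·6 + ½·5·6² = -132 cm; v ends -7 cm/s.
9–12 s: v starts -7 cm/s; Δx = -7·3 + ½·-9·3² = -61.5 cm; v ends -34 cm/s.
x(12) = -4 + Σ Δx = -263.5 cm.

-263.5 cm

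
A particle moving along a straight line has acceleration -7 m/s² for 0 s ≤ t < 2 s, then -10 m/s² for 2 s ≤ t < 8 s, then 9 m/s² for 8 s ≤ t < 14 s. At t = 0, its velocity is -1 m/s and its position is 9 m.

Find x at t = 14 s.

On each constant-a segment, Δv = aΔt and Δx = v₀Δt + ½aΔt²; chain segment to segment.
0–2 s: v starts -1 m/s; Δx = -1·2 + ½·-7·2² = -16 m; v ends -15 m/s.
2–8 s: v starts -15 m/s; Δx = -15·6 + ½·-10·6² = -270 m; v ends -75 m/s.
8–14 s: v starts -75 m/s; Δx = -75·6 + ½·9·6² = -288 m; v ends -21 m/s.
x(14) = 9 + Σ Δx = -565 m.

-565 m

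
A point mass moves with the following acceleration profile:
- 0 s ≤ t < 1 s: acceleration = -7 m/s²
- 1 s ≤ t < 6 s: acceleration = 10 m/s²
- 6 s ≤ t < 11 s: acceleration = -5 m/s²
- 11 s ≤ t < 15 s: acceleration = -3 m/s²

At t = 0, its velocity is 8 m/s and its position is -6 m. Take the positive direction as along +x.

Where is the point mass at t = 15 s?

401 m

On each constant-a segment, Δv = aΔt and Δx = v₀Δt + ½aΔt²; chain segment to segment.
0–1 s: v starts 8 m/s; Δx = 8·1 + ½·-7·1² = 4.5 m; v ends 1 m/s.
1–6 s: v starts 1 m/s; Δx = 1·5 + ½·10·5² = 130 m; v ends 51 m/s.
6–11 s: v starts 51 m/s; Δx = 51·5 + ½·-5·5² = 192.5 m; v ends 26 m/s.
11–15 s: v starts 26 m/s; Δx = 26·4 + ½·-3·4² = 80 m; v ends 14 m/s.
x(15) = -6 + Σ Δx = 401 m.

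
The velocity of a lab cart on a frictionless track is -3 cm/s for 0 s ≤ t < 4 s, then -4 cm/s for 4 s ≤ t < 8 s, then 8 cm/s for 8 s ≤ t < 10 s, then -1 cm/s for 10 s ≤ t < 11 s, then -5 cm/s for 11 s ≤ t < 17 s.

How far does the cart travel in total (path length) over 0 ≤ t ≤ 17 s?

Total distance travelled is ∫|v| dt — sum the magnitudes of each area piece.
0–4 s: |-3| × 4 = 12 cm
4–8 s: |-4| × 4 = 16 cm
8–10 s: |8| × 2 = 16 cm
10–11 s: |-1| × 1 = 1 cm
11–17 s: |-5| × 6 = 30 cm
Total distance = 75 cm

75 cm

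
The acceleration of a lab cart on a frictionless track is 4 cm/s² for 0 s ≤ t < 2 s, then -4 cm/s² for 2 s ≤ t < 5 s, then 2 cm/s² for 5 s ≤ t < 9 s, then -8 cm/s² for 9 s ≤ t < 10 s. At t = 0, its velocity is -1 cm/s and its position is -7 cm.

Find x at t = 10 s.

On each constant-a segment, Δv = aΔt and Δx = v₀Δt + ½aΔt²; chain segment to segment.
0–2 s: v starts -1 cm/s; Δx = -1·2 + ½·4·2² = 6 cm; v ends 7 cm/s.
2–5 s: v starts 7 cm/s; Δx = 7·3 + ½·-4·3² = 3 cm; v ends -5 cm/s.
5–9 s: v starts -5 cm/s; Δx = -5·4 + ½·2·4² = -4 cm; v ends 3 cm/s.
9–10 s: v starts 3 cm/s; Δx = 3·1 + ½·-8·1² = -1 cm; v ends -5 cm/s.
x(10) = -7 + Σ Δx = -3 cm.

-3 cm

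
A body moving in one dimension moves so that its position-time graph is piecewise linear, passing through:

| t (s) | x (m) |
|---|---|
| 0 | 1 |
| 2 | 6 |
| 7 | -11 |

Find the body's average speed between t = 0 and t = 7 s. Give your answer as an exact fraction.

Average speed = (total path length)/(elapsed time); on a piecewise-linear x-t graph the path length is Σ|Δx|.
0–2 s: |Δx| = |6 − 1| = 5 m
2–7 s: |Δx| = |-11 − 6| = 17 m
Total path = 22 m; average speed = 22/7 = 22/7 m/s.

22/7 m/s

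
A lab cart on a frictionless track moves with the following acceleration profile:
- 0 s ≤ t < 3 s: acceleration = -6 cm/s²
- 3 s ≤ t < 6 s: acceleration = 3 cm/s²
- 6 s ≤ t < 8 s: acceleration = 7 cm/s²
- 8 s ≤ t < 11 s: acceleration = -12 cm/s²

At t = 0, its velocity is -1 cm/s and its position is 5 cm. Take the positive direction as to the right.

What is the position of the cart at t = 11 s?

-116.5 cm

On each constant-a segment, Δv = aΔt and Δx = v₀Δt + ½aΔt²; chain segment to segment.
0–3 s: v starts -1 cm/s; Δx = -1·3 + ½·-6·3² = -30 cm; v ends -19 cm/s.
3–6 s: v starts -19 cm/s; Δx = -19·3 + ½·3·3² = -43.5 cm; v ends -10 cm/s.
6–8 s: v starts -10 cm/s; Δx = -10·2 + ½·7·2² = -6 cm; v ends 4 cm/s.
8–11 s: v starts 4 cm/s; Δx = 4·3 + ½·-12·3² = -42 cm; v ends -32 cm/s.
x(11) = 5 + Σ Δx = -116.5 cm.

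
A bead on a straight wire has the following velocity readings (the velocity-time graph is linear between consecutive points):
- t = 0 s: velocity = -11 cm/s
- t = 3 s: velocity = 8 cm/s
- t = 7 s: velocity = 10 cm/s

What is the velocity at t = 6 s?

On 3–7 s the graph is linear from 8 to 10 cm/s: v(6) = 8 + (10 − 8)·(6 − 3)/(7 − 3) = 9.5 cm/s.

9.5 cm/s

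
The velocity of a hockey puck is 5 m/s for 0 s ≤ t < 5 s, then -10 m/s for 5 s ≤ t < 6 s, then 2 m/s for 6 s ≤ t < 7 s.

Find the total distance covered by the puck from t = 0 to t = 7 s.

Total distance travelled is ∫|v| dt — sum the magnitudes of each area piece.
0–5 s: |5| × 5 = 25 m
5–6 s: |-10| × 1 = 10 m
6–7 s: |2| × 1 = 2 m
Total distance = 37 m

37 m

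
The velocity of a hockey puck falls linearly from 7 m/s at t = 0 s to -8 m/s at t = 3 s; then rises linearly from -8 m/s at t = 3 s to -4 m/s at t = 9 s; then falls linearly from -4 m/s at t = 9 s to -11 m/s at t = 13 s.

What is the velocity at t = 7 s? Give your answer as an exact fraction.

On 3–9 s the graph is linear from -8 to -4 m/s: v(7) = -8 + (-4 − -8)·(7 − 3)/(9 − 3) = -16/3 m/s.

-16/3 m/s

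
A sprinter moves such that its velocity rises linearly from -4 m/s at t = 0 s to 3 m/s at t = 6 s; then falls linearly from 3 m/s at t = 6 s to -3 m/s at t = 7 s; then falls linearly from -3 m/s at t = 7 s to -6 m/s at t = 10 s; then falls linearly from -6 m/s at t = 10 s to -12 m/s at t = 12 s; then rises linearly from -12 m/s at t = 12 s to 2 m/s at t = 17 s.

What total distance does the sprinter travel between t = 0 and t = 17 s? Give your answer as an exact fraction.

491/7 m

Total distance travelled is ∫|v| dt — sum the magnitudes of each area piece.
0–6 s: v = 0 at t = 24/7 s; triangle areas 48/7 + 27/7 = 75/7 m
6–7 s: v = 0 at t = 6.5 s; triangle areas 0.75 + 0.75 = 1.5 m
7–10 s: |½(-3 + -6)(3)| = 13.5 m
10–12 s: |½(-6 + -12)(2)| = 18 m
12–17 s: v = 0 at t = 114/7 s; triangle areas 180/7 + 5/7 = 185/7 m
Total distance = 491/7 m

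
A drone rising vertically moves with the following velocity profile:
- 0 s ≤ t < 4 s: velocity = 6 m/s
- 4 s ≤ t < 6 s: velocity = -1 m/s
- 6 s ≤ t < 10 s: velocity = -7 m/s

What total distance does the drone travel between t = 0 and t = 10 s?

Total distance travelled is ∫|v| dt — sum the magnitudes of each area piece.
0–4 s: |6| × 4 = 24 m
4–6 s: |-1| × 2 = 2 m
6–10 s: |-7| × 4 = 28 m
Total distance = 54 m

54 m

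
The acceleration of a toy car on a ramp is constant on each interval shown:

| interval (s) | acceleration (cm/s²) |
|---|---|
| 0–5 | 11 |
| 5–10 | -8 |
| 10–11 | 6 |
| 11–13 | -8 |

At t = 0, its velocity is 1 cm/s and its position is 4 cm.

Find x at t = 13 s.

On each constant-a segment, Δv = aΔt and Δx = v₀Δt + ½aΔt²; chain segment to segment.
0–5 s: v starts 1 cm/s; Δx = 1·5 + ½·11·5² = 142.5 cm; v ends 56 cm/s.
5–10 s: v starts 56 cm/s; Δx = 56·5 + ½·-8·5² = 180 cm; v ends 16 cm/s.
10–11 s: v starts 16 cm/s; Δx = 16·1 + ½·6·1² = 19 cm; v ends 22 cm/s.
11–13 s: v starts 22 cm/s; Δx = 22·2 + ½·-8·2² = 28 cm; v ends 6 cm/s.
x(13) = 4 + Σ Δx = 373.5 cm.

373.5 cm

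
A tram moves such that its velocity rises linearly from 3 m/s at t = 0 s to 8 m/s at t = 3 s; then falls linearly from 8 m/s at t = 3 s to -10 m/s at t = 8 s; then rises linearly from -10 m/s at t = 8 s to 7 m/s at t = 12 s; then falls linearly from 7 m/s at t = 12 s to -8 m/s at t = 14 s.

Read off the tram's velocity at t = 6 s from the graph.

On 3–8 s the graph is linear from 8 to -10 m/s: v(6) = 8 + (-10 − 8)·(6 − 3)/(8 − 3) = -2.8 m/s.

-2.8 m/s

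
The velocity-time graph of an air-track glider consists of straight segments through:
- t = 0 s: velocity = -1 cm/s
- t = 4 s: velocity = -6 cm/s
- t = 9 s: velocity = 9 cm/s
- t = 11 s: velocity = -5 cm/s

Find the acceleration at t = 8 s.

3 cm/s²

Acceleration is the slope of the v-t graph on 4–9 s: (9 − -6)/(9 − 4) = 3 cm/s².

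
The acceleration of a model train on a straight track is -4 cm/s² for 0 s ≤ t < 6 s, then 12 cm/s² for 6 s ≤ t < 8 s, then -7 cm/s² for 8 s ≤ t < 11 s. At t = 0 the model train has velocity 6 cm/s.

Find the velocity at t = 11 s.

-15 cm/s

Δv equals the area under the a-t graph; then v = v₀ + Δv.
0–6 s: -4 × 6 = -24 cm/s
6–8 s: 12 × 2 = 24 cm/s
8–11 s: -7 × 3 = -21 cm/s
Δv = -21 cm/s, so v(11) = 6 + (-21) = -15 cm/s.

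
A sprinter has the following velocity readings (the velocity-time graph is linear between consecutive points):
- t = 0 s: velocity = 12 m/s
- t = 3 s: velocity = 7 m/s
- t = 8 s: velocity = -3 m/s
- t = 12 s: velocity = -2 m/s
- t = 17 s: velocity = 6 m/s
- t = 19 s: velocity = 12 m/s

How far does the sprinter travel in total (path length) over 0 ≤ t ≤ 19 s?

83.5 m

Distance (not displacement) is the total path length: add the absolute areas under v-t.
0–3 s: |½(12 + 7)(3)| = 28.5 m
3–8 s: v = 0 at t = 6.5 s; triangle areas 12.25 + 2.25 = 14.5 m
8–12 s: |½(-3 + -2)(4)| = 10 m
12–17 s: v = 0 at t = 13.25 s; triangle areas 1.25 + 11.25 = 12.5 m
17–19 s: |½(6 + 12)(2)| = 18 m
Total distance = 83.5 m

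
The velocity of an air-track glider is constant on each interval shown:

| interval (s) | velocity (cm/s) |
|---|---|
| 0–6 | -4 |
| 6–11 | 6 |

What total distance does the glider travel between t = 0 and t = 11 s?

54 cm

Distance (not displacement) is the total path length: add the absolute areas under v-t.
0–6 s: |-4| × 6 = 24 cm
6–11 s: |6| × 5 = 30 cm
Total distance = 54 cm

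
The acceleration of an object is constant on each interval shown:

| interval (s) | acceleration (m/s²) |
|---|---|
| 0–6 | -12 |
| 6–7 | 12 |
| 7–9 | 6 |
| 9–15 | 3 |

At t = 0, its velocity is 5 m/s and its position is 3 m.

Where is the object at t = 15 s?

On each constant-a segment, Δv = aΔt and Δx = v₀Δt + ½aΔt²; chain segment to segment.
0–6 s: v starts 5 m/s; Δx = 5·6 + ½·-12·6² = -186 m; v ends -67 m/s.
6–7 s: v starts -67 m/s; Δx = -67·1 + ½·12·1² = -61 m; v ends -55 m/s.
7–9 s: v starts -55 m/s; Δx = -55·2 + ½·6·2² = -98 m; v ends -43 m/s.
9–15 s: v starts -43 m/s; Δx = -43·6 + ½·3·6² = -204 m; v ends -25 m/s.
x(15) = 3 + Σ Δx = -546 m.

-546 m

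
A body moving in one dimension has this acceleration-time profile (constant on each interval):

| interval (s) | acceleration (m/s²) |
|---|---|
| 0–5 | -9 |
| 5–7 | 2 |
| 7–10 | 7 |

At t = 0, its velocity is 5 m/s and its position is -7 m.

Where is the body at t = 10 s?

-247 m

On each constant-a segment, Δv = aΔt and Δx = v₀Δt + ½aΔt²; chain segment to segment.
0–5 s: v starts 5 m/s; Δx = 5·5 + ½·-9·5² = -87.5 m; v ends -40 m/s.
5–7 s: v starts -40 m/s; Δx = -40·2 + ½·2·2² = -76 m; v ends -36 m/s.
7–10 s: v starts -36 m/s; Δx = -36·3 + ½·7·3² = -76.5 m; v ends -15 m/s.
x(10) = -7 + Σ Δx = -247 m.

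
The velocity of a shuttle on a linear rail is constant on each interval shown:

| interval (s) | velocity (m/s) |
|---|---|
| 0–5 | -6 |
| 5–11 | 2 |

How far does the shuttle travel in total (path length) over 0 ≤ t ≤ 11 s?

Total distance travelled is ∫|v| dt — sum the magnitudes of each area piece.
0–5 s: |-6| × 5 = 30 m
5–11 s: |2| × 6 = 12 m
Total distance = 42 m

42 m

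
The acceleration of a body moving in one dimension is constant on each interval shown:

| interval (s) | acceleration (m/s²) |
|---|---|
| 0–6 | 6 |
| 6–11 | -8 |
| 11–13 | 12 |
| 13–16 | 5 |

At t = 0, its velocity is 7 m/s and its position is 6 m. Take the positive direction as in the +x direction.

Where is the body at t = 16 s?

On each constant-a segment, Δv = aΔt and Δx = v₀Δt + ½aΔt²; chain segment to segment.
0–6 s: v starts 7 m/s; Δx = 7·6 + ½·6·6² = 150 m; v ends 43 m/s.
6–11 s: v starts 43 m/s; Δx = 43·5 + ½·-8·5² = 115 m; v ends 3 m/s.
11–13 s: v starts 3 m/s; Δx = 3·2 + ½·12·2² = 30 m; v ends 27 m/s.
13–16 s: v starts 27 m/s; Δx = 27·3 + ½·5·3² = 103.5 m; v ends 42 m/s.
x(16) = 6 + Σ Δx = 404.5 m.

404.5 m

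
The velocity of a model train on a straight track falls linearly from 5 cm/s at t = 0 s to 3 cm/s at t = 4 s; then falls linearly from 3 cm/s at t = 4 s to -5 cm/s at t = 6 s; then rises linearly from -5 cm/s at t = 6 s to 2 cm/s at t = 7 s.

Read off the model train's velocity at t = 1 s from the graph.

On 0–4 s the graph is linear from 5 to 3 cm/s: v(1) = 5 + (3 − 5)·(1 − 0)/(4 − 0) = 4.5 cm/s.

4.5 cm/s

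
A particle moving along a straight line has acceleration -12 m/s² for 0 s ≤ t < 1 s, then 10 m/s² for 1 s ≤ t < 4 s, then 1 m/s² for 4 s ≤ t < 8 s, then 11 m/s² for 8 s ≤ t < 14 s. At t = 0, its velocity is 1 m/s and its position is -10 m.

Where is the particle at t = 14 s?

On each constant-a segment, Δv = aΔt and Δx = v₀Δt + ½aΔt²; chain segment to segment.
0–1 s: v starts 1 m/s; Δx = 1·1 + ½·-12·1² = -5 m; v ends -11 m/s.
1–4 s: v starts -11 m/s; Δx = -11·3 + ½·10·3² = 12 m; v ends 19 m/s.
4–8 s: v starts 19 m/s; Δx = 19·4 + ½·1·4² = 84 m; v ends 23 m/s.
8–14 s: v starts 23 m/s; Δx = 23·6 + ½·11·6² = 336 m; v ends 89 m/s.
x(14) = -10 + Σ Δx = 417 m.

417 m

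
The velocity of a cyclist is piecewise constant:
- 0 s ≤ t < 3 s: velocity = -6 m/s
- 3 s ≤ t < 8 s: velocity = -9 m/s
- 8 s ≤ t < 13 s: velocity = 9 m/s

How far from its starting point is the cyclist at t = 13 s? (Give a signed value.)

Net displacement equals the area under the velocity-time graph (areas below the axis count negative).
0–3 s: -6 × 3 = -18 m
3–8 s: -9 × 5 = -45 m
8–13 s: 9 × 5 = 45 m
Net displacement = -18 m

-18 m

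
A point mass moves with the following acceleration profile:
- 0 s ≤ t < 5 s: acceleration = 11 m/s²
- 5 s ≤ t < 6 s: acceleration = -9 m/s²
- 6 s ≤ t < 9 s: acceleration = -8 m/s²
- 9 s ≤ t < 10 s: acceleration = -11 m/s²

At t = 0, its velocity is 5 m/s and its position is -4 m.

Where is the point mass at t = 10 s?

On each constant-a segment, Δv = aΔt and Δx = v₀Δt + ½aΔt²; chain segment to segment.
0–5 s: v starts 5 m/s; Δx = 5·5 + ½·11·5² = 162.5 m; v ends 60 m/s.
5–6 s: v starts 60 m/s; Δx = 60·1 + ½·-9·1² = 55.5 m; v ends 51 m/s.
6–9 s: v starts 51 m/s; Δx = 51·3 + ½·-8·3² = 117 m; v ends 27 m/s.
9–10 s: v starts 27 m/s; Δx = 27·1 + ½·-11·1² = 21.5 m; v ends 16 m/s.
x(10) = -4 + Σ Δx = 352.5 m.

352.5 m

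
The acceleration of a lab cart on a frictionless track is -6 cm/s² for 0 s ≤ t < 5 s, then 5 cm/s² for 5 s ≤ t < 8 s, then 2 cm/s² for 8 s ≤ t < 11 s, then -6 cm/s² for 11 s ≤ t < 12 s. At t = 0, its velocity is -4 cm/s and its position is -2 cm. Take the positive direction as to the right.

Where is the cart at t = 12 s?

On each constant-a segment, Δv = aΔt and Δx = v₀Δt + ½aΔt²; chain segment to segment.
0–5 s: v starts -4 cm/s; Δx = -4·5 + ½·-6·5² = -95 cm; v ends -34 cm/s.
5–8 s: v starts -34 cm/s; Δx = -34·3 + ½·5·3² = -79.5 cm; v ends -19 cm/s.
8–11 s: v starts -19 cm/s; Δx = -19·3 + ½·2·3² = -48 cm; v ends -13 cm/s.
11–12 s: v starts -13 cm/s; Δx = -13·1 + ½·-6·1² = -16 cm; v ends -19 cm/s.
x(12) = -2 + Σ Δx = -240.5 cm.

-240.5 cm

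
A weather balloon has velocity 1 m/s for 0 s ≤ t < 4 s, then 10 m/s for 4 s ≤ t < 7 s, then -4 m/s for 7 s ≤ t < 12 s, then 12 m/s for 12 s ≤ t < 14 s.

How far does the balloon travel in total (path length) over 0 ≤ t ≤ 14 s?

Distance (not displacement) is the total path length: add the absolute areas under v-t.
0–4 s: |1| × 4 = 4 m
4–7 s: |10| × 3 = 30 m
7–12 s: |-4| × 5 = 20 m
12–14 s: |12| × 2 = 24 m
Total distance = 78 m

78 m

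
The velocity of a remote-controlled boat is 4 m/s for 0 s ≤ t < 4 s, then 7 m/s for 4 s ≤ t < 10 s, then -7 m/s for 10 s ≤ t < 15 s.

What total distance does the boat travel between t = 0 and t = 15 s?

Distance (not displacement) is the total path length: add the absolute areas under v-t.
0–4 s: |4| × 4 = 16 m
4–10 s: |7| × 6 = 42 m
10–15 s: |-7| × 5 = 35 m
Total distance = 93 m

93 m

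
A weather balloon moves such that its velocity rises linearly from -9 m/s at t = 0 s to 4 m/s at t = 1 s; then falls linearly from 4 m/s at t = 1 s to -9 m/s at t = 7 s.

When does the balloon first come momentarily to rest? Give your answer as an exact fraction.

v changes sign on 0–1 s (from -9 to 4); the graph is linear there, so v = 0 at t = 0 + (9)·(1 − 0)/(4 − -9) = 9/13 s.

t = 9/13 s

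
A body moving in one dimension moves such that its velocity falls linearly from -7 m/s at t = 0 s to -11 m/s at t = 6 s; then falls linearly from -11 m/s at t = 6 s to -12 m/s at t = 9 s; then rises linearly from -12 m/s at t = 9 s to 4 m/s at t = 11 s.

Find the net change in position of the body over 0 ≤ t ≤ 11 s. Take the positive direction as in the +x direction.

Net displacement equals the area under the velocity-time graph (areas below the axis count negative).
0–6 s: ½(-7 + -11)(6) = -54 m
6–9 s: ½(-11 + -12)(3) = -34.5 m
9–11 s: ½(-12 + 4)(2) = -8 m
Net displacement = -96.5 m

-96.5 m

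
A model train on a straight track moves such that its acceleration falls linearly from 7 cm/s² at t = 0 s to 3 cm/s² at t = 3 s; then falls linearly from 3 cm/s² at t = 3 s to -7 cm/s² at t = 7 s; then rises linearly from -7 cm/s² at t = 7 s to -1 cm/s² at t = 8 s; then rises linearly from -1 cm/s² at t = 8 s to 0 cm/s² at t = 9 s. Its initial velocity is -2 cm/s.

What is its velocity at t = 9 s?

Δv equals the area under the a-t graph; then v = v₀ + Δv.
0–3 s: ½(7 + 3)(3) = 15 cm/s
3–7 s: ½(3 + -7)(4) = -8 cm/s
7–8 s: ½(-7 + -1)(1) = -4 cm/s
8–9 s: ½(-1 + 0)(1) = -0.5 cm/s
Δv = 2.5 cm/s, so v(9) = -2 + (2.5) = 0.5 cm/s.

0.5 cm/s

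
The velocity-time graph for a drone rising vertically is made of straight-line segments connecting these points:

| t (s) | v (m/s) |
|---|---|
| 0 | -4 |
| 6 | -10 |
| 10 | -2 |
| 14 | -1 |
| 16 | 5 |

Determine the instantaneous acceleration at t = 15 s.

3 m/s²

Acceleration is the slope of the v-t graph on 14–16 s: (5 − -1)/(16 − 14) = 3 m/s².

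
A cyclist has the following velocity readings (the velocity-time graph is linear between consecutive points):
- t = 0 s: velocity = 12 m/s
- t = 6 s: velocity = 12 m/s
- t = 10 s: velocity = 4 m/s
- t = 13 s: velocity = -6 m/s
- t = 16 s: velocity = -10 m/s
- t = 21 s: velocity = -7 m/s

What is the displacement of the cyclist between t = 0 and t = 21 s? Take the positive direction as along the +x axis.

34.5 m

Displacement is the signed area under the v-t curve.
0–6 s: 12 × 6 = 72 m
6–10 s: ½(12 + 4)(4) = 32 m
10–13 s: ½(4 + -6)(3) = -3 m
13–16 s: ½(-6 + -10)(3) = -24 m
16–21 s: ½(-10 + -7)(5) = -42.5 m
Net displacement = 34.5 m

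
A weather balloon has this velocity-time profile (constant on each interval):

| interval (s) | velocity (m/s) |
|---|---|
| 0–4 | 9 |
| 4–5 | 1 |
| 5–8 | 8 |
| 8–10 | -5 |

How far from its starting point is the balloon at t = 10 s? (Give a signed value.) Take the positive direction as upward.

Net displacement equals the area under the velocity-time graph (areas below the axis count negative).
0–4 s: 9 × 4 = 36 m
4–5 s: 1 × 1 = 1 m
5–8 s: 8 × 3 = 24 m
8–10 s: -5 × 2 = -10 m
Net displacement = 51 m

51 m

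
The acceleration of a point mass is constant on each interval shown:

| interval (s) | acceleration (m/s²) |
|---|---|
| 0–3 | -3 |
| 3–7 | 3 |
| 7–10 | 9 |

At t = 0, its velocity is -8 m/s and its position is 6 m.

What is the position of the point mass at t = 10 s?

On each constant-a segment, Δv = aΔt and Δx = v₀Δt + ½aΔt²; chain segment to segment.
0–3 s: v starts -8 m/s; Δx = -8·3 + ½·-3·3² = -37.5 m; v ends -17 m/s.
3–7 s: v starts -17 m/s; Δx = -17·4 + ½·3·4² = -44 m; v ends -5 m/s.
7–10 s: v starts -5 m/s; Δx = -5·3 + ½·9·3² = 25.5 m; v ends 22 m/s.
x(10) = 6 + Σ Δx = -50 m.

-50 m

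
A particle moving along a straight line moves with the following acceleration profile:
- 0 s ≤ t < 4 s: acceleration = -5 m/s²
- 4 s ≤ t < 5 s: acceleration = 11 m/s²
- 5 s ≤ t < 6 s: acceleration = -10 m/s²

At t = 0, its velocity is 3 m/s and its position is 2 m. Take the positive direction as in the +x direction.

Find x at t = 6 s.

-48.5 m

On each constant-a segment, Δv = aΔt and Δx = v₀Δt + ½aΔt²; chain segment to segment.
0–4 s: v starts 3 m/s; Δx = 3·4 + ½·-5·4² = -28 m; v ends -17 m/s.
4–5 s: v starts -17 m/s; Δx = -17·1 + ½·11·1² = -11.5 m; v ends -6 m/s.
5–6 s: v starts -6 m/s; Δx = -6·1 + ½·-10·1² = -11 m; v ends -16 m/s.
x(6) = 2 + Σ Δx = -48.5 m.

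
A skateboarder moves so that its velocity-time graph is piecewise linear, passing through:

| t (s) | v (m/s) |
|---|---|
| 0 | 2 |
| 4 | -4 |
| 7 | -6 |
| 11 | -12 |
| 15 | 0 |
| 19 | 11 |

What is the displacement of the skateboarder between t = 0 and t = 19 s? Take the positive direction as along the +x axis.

Displacement is the signed area under the v-t curve.
0–4 s: ½(2 + -4)(4) = -4 m
4–7 s: ½(-4 + -6)(3) = -15 m
7–11 s: ½(-6 + -12)(4) = -36 m
11–15 s: ½(-12 + 0)(4) = -24 m
15–19 s: ½(0 + 11)(4) = 22 m
Net displacement = -57 m

-57 m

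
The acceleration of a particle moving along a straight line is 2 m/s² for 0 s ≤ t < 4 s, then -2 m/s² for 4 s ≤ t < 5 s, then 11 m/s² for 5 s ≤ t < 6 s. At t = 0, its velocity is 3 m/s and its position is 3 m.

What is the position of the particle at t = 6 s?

On each constant-a segment, Δv = aΔt and Δx = v₀Δt + ½aΔt²; chain segment to segment.
0–4 s: v starts 3 m/s; Δx = 3·4 + ½·2·4² = 28 m; v ends 11 m/s.
4–5 s: v starts 11 m/s; Δx = 11·1 + ½·-2·1² = 10 m; v ends 9 m/s.
5–6 s: v starts 9 m/s; Δx = 9·1 + ½·11·1² = 14.5 m; v ends 20 m/s.
x(6) = 3 + Σ Δx = 55.5 m.

55.5 m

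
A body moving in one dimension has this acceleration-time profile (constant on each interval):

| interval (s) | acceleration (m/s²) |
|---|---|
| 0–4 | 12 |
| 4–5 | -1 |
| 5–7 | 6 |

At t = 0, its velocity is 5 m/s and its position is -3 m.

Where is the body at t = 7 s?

281.5 m

On each constant-a segment, Δv = aΔt and Δx = v₀Δt + ½aΔt²; chain segment to segment.
0–4 s: v starts 5 m/s; Δx = 5·4 + ½·12·4² = 116 m; v ends 53 m/s.
4–5 s: v starts 53 m/s; Δx = 53·1 + ½·-1·1² = 52.5 m; v ends 52 m/s.
5–7 s: v starts 52 m/s; Δx = 52·2 + ½·6·2² = 116 m; v ends 64 m/s.
x(7) = -3 + Σ Δx = 281.5 m.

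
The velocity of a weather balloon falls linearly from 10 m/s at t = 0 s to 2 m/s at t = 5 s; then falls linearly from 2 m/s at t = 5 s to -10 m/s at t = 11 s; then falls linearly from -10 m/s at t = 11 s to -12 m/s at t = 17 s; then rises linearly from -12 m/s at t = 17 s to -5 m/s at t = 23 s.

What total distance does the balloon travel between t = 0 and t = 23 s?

173 m

Distance (not displacement) is the total path length: add the absolute areas under v-t.
0–5 s: |½(10 + 2)(5)| = 30 m
5–11 s: v = 0 at t = 6 s; triangle areas 1 + 25 = 26 m
11–17 s: |½(-10 + -12)(6)| = 66 m
17–23 s: |½(-12 + -5)(6)| = 51 m
Total distance = 173 m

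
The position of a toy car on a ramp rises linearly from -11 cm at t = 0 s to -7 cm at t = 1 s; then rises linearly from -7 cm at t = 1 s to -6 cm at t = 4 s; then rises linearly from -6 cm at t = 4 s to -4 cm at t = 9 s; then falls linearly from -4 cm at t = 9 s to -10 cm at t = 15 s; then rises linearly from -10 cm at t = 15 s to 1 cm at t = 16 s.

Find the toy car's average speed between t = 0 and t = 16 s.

1.5 cm/s

Average speed = (total path length)/(elapsed time); on a piecewise-linear x-t graph the path length is Σ|Δx|.
0–1 s: |Δx| = |-7 − -11| = 4 cm
1–4 s: |Δx| = |-6 − -7| = 1 cm
4–9 s: |Δx| = |-4 − -6| = 2 cm
9–15 s: |Δx| = |-10 − -4| = 6 cm
15–16 s: |Δx| = |1 − -10| = 11 cm
Total path = 24 cm; average speed = 24/16 = 1.5 cm/s.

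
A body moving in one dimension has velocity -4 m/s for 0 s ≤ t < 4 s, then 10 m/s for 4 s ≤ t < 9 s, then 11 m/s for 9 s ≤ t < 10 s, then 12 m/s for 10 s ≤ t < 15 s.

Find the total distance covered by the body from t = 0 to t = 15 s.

Total distance travelled is ∫|v| dt — sum the magnitudes of each area piece.
0–4 s: |-4| × 4 = 16 m
4–9 s: |10| × 5 = 50 m
9–10 s: |11| × 1 = 11 m
10–15 s: |12| × 5 = 60 m
Total distance = 137 m

137 m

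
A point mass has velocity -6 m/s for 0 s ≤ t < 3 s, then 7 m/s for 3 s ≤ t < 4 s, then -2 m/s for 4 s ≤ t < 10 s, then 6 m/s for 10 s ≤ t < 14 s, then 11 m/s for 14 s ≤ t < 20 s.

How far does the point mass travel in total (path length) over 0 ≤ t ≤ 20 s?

127 m

Total distance travelled is ∫|v| dt — sum the magnitudes of each area piece.
0–3 s: |-6| × 3 = 18 m
3–4 s: |7| × 1 = 7 m
4–10 s: |-2| × 6 = 12 m
10–14 s: |6| × 4 = 24 m
14–20 s: |11| × 6 = 66 m
Total distance = 127 m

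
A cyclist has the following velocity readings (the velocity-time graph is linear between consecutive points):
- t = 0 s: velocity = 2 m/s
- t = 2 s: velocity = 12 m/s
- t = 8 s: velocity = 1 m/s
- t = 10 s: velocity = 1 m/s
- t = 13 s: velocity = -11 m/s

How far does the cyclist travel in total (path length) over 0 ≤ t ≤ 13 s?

Total distance travelled is ∫|v| dt — sum the magnitudes of each area piece.
0–2 s: |½(2 + 12)(2)| = 14 m
2–8 s: |½(12 + 1)(6)| = 39 m
8–10 s: |1| × 2 = 2 m
10–13 s: v = 0 at t = 10.25 s; triangle areas 0.125 + 15.125 = 15.25 m
Total distance = 70.25 m

70.25 m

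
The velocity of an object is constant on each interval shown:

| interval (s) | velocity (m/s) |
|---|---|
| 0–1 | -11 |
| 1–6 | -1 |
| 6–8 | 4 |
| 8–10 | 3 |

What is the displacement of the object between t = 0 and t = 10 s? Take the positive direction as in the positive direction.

Net displacement equals the area under the velocity-time graph (areas below the axis count negative).
0–1 s: -11 × 1 = -11 m
1–6 s: -1 × 5 = -5 m
6–8 s: 4 × 2 = 8 m
8–10 s: 3 × 2 = 6 m
Net displacement = -2 m

-2 m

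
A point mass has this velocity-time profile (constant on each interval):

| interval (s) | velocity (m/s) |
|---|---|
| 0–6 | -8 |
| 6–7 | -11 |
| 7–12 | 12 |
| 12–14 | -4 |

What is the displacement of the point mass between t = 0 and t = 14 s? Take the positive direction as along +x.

Displacement is the signed area under the v-t curve.
0–6 s: -8 × 6 = -48 m
6–7 s: -11 × 1 = -11 m
7–12 s: 12 × 5 = 60 m
12–14 s: -4 × 2 = -8 m
Net displacement = -7 m

-7 m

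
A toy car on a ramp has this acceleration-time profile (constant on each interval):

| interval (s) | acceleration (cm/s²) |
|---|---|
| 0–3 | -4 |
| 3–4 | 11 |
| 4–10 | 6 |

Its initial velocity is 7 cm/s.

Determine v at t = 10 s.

Δv equals the area under the a-t graph; then v = v₀ + Δv.
0–3 s: -4 × 3 = -12 cm/s
3–4 s: 11 × 1 = 11 cm/s
4–10 s: 6 × 6 = 36 cm/s
Δv = 35 cm/s, so v(10) = 7 + (35) = 42 cm/s.

42 cm/s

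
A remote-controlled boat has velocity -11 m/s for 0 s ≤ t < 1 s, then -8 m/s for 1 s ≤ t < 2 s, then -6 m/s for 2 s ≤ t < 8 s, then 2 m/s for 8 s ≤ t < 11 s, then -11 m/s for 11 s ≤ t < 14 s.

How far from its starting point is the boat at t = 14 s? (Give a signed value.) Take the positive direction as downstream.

Displacement is the signed area under the v-t curve.
0–1 s: -11 × 1 = -11 m
1–2 s: -8 × 1 = -8 m
2–8 s: -6 × 6 = -36 m
8–11 s: 2 × 3 = 6 m
11–14 s: -11 × 3 = -33 m
Net displacement = -82 m

-82 m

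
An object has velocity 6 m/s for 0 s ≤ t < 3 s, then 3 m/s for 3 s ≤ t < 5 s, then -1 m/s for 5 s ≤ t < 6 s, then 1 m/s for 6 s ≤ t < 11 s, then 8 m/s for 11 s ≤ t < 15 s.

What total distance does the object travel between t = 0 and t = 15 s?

62 m

Total distance travelled is ∫|v| dt — sum the magnitudes of each area piece.
0–3 s: |6| × 3 = 18 m
3–5 s: |3| × 2 = 6 m
5–6 s: |-1| × 1 = 1 m
6–11 s: |1| × 5 = 5 m
11–15 s: |8| × 4 = 32 m
Total distance = 62 m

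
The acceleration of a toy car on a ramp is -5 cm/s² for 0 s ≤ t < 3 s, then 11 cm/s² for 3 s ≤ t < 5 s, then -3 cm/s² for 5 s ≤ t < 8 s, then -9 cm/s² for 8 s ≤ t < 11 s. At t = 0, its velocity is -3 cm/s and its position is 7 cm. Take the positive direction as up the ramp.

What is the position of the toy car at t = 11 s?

On each constant-a segment, Δv = aΔt and Δx = v₀Δt + ½aΔt²; chain segment to segment.
0–3 s: v starts -3 cm/s; Δx = -3·3 + ½·-5·3² = -31.5 cm; v ends -18 cm/s.
3–5 s: v starts -18 cm/s; Δx = -18·2 + ½·11·2² = -14 cm; v ends 4 cm/s.
5–8 s: v starts 4 cm/s; Δx = 4·3 + ½·-3·3² = -1.5 cm; v ends -5 cm/s.
8–11 s: v starts -5 cm/s; Δx = -5·3 + ½·-9·3² = -55.5 cm; v ends -32 cm/s.
x(11) = 7 + Σ Δx = -95.5 cm.

-95.5 cm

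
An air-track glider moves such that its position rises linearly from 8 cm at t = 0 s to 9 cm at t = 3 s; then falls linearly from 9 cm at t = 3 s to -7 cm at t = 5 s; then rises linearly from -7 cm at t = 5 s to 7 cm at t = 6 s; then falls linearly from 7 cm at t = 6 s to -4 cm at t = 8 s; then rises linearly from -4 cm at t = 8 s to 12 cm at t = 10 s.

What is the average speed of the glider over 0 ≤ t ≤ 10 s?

5.8 cm/s

Average speed = (total path length)/(elapsed time); on a piecewise-linear x-t graph the path length is Σ|Δx|.
0–3 s: |Δx| = |9 − 8| = 1 cm
3–5 s: |Δx| = |-7 − 9| = 16 cm
5–6 s: |Δx| = |7 − -7| = 14 cm
6–8 s: |Δx| = |-4 − 7| = 11 cm
8–10 s: |Δx| = |12 − -4| = 16 cm
Total path = 58 cm; average speed = 58/10 = 5.8 cm/s.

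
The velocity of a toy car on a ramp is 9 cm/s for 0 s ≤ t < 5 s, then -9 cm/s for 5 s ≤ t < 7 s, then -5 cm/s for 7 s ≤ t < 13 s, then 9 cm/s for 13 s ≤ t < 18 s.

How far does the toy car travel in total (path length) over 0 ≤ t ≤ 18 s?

138 cm

Total distance travelled is ∫|v| dt — sum the magnitudes of each area piece.
0–5 s: |9| × 5 = 45 cm
5–7 s: |-9| × 2 = 18 cm
7–13 s: |-5| × 6 = 30 cm
13–18 s: |9| × 5 = 45 cm
Total distance = 138 cm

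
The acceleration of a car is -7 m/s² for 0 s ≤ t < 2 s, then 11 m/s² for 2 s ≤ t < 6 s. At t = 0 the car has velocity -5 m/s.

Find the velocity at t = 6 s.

Δv equals the area under the a-t graph; then v = v₀ + Δv.
0–2 s: -7 × 2 = -14 m/s
2–6 s: 11 × 4 = 44 m/s
Δv = 30 m/s, so v(6) = -5 + (30) = 25 m/s.

25 m/s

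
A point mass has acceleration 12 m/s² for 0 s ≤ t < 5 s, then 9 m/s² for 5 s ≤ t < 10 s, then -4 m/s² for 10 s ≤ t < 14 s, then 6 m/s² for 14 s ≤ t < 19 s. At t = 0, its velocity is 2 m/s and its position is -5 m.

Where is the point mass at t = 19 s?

1503.5 m

On each constant-a segment, Δv = aΔt and Δx = v₀Δt + ½aΔt²; chain segment to segment.
0–5 s: v starts 2 m/s; Δx = 2·5 + ½·12·5² = 160 m; v ends 62 m/s.
5–10 s: v starts 62 m/s; Δx = 62·5 + ½·9·5² = 422.5 m; v ends 107 m/s.
10–14 s: v starts 107 m/s; Δx = 107·4 + ½·-4·4² = 396 m; v ends 91 m/s.
14–19 s: v starts 91 m/s; Δx = 91·5 + ½·6·5² = 530 m; v ends 121 m/s.
x(19) = -5 + Σ Δx = 1503.5 m.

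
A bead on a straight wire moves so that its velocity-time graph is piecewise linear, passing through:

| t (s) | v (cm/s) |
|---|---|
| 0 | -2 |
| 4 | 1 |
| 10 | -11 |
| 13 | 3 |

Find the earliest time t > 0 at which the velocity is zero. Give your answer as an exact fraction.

t = 8/3 s

v changes sign on 0–4 s (from -2 to 1); the graph is linear there, so v = 0 at t = 0 + (2)·(4 − 0)/(1 − -2) = 8/3 s.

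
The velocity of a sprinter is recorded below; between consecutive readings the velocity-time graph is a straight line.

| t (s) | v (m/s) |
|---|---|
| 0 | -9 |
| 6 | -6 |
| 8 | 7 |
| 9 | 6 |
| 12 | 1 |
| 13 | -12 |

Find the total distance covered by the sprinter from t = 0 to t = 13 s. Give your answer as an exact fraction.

Total distance travelled is ∫|v| dt — sum the magnitudes of each area piece.
0–6 s: |½(-9 + -6)(6)| = 45 m
6–8 s: v = 0 at t = 90/13 s; triangle areas 36/13 + 49/13 = 85/13 m
8–9 s: |½(7 + 6)(1)| = 6.5 m
9–12 s: |½(6 + 1)(3)| = 10.5 m
12–13 s: v = 0 at t = 157/13 s; triangle areas 1/26 + 72/13 = 145/26 m
Total distance = 1927/26 m

1927/26 m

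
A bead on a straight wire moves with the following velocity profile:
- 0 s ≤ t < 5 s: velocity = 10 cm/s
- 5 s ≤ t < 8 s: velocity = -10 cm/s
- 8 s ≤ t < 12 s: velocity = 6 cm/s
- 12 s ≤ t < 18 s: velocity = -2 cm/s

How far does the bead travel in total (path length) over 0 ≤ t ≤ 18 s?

116 cm

Total distance travelled is ∫|v| dt — sum the magnitudes of each area piece.
0–5 s: |10| × 5 = 50 cm
5–8 s: |-10| × 3 = 30 cm
8–12 s: |6| × 4 = 24 cm
12–18 s: |-2| × 6 = 12 cm
Total distance = 116 cm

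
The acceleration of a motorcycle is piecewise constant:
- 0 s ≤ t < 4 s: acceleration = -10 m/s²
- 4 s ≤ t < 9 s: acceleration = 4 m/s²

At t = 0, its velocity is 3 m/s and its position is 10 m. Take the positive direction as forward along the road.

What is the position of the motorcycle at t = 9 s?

-193 m

On each constant-a segment, Δv = aΔt and Δx = v₀Δt + ½aΔt²; chain segment to segment.
0–4 s: v starts 3 m/s; Δx = 3·4 + ½·-10·4² = -68 m; v ends -37 m/s.
4–9 s: v starts -37 m/s; Δx = -37·5 + ½·4·5² = -135 m; v ends -17 m/s.
x(9) = 10 + Σ Δx = -193 m.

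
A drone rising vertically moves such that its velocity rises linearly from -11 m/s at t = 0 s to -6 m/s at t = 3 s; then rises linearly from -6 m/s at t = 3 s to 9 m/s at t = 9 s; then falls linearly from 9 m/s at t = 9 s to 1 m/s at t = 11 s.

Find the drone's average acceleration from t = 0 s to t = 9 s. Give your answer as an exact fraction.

Average acceleration = Δv/Δt = (9 − -11)/(9 − 0) = 20/9 m/s².

20/9 m/s²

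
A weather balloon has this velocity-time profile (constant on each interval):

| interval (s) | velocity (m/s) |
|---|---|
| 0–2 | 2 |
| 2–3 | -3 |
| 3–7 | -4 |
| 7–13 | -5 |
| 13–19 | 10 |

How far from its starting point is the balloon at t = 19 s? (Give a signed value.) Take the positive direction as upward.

Net displacement equals the area under the velocity-time graph (areas below the axis count negative).
0–2 s: 2 × 2 = 4 m
2–3 s: -3 × 1 = -3 m
3–7 s: -4 × 4 = -16 m
7–13 s: -5 × 6 = -30 m
13–19 s: 10 × 6 = 60 m
Net displacement = 15 m

15 m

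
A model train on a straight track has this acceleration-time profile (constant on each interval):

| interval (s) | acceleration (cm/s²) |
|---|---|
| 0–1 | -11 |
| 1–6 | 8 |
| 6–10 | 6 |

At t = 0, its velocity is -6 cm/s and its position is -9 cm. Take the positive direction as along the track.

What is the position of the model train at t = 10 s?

134.5 cm

On each constant-a segment, Δv = aΔt and Δx = v₀Δt + ½aΔt²; chain segment to segment.
0–1 s: v starts -6 cm/s; Δx = -6·1 + ½·-11·1² = -11.5 cm; v ends -17 cm/s.
1–6 s: v starts -17 cm/s; Δx = -17·5 + ½·8·5² = 15 cm; v ends 23 cm/s.
6–10 s: v starts 23 cm/s; Δx = 23·4 + ½·6·4² = 140 cm; v ends 47 cm/s.
x(10) = -9 + Σ Δx = 134.5 cm.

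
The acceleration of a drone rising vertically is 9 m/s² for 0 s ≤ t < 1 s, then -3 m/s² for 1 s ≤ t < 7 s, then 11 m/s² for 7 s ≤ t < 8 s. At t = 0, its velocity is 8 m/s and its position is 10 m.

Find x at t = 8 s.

75 m

On each constant-a segment, Δv = aΔt and Δx = v₀Δt + ½aΔt²; chain segment to segment.
0–1 s: v starts 8 m/s; Δx = 8·1 + ½·9·1² = 12.5 m; v ends 17 m/s.
1–7 s: v starts 17 m/s; Δx = 17·6 + ½·-3·6² = 48 m; v ends -1 m/s.
7–8 s: v starts -1 m/s; Δx = -1·1 + ½·11·1² = 4.5 m; v ends 10 m/s.
x(8) = 10 + Σ Δx = 75 m.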